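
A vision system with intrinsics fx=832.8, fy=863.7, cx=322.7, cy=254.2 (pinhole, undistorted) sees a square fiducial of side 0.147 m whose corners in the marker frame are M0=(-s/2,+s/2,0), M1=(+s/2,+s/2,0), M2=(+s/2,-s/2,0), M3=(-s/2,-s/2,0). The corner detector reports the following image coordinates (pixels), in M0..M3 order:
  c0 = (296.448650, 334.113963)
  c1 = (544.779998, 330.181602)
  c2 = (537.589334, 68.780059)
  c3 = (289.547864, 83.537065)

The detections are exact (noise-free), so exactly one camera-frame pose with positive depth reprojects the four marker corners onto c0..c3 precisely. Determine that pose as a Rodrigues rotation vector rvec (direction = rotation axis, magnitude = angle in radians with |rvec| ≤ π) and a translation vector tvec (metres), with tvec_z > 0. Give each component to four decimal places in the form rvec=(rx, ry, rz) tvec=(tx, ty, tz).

rvec=(0.0022, 0.1431, -0.0285) tvec=(0.0547, -0.0287, 0.4960)

Intrinsics K: fx=832.8, fy=863.7, cx=322.7, cy=254.2
Marker side s = 0.147 m; corners in marker frame (Z=0):
  M0 = (-0.0735, +0.0735, 0)
  M1 = (+0.0735, +0.0735, 0)
  M2 = (+0.0735, -0.0735, 0)
  M3 = (-0.0735, -0.0735, 0)
Detected image corners:
  c0 = (296.448650, 334.113963) px
  c1 = (544.779998, 330.181602) px
  c2 = (537.589334, 68.780059) px
  c3 = (289.547864, 83.537065) px
Planar DLT: solve 8×8 A·h = b for H (H[2,2]=1):
  H  [+1568.36710 +48.00124 +414.46792]
  H  [-122.29308 +1740.68987 +204.25403]
  H  [-0.28765 +0.00022 +1.00000]
B = K⁻¹H; ‖b₁‖=2.016144, ‖b₂‖=2.016144; λ = 2/(‖b₁‖+‖b₂‖) = 0.495996, sign → tz>0 ⇒ λ=+0.495996
r₁ = λ·B[:,0] = (+0.98937,-0.02824,-0.14267); r₂ = λ·B[:,1] = (+0.02855,+0.99959,+0.00011)
r₃ = r₁×r₂ = (+0.14261,-0.00418,+0.98977); SVD([r₁ r₂ r₃]) → R = UVᵀ:
  R  [+0.98937 +0.02855 +0.14261]
  R  [-0.02824 +0.99959 -0.00418]
  R  [-0.14267 +0.00011 +0.98977]
t = (+0.05465, -0.02868, +0.49600) m
tr R = 2.978729; θ = arccos((tr R − 1)/2) = 0.145974 rad = 8.364°
axis k = ((R−Rᵀ)₃₂, (R−Rᵀ)₁₃, (R−Rᵀ)₂₁) / (2 sinθ) = (+0.014748, +0.980654, -0.195194)
rvec = θ·k = (+0.002153, +0.143150, -0.028493)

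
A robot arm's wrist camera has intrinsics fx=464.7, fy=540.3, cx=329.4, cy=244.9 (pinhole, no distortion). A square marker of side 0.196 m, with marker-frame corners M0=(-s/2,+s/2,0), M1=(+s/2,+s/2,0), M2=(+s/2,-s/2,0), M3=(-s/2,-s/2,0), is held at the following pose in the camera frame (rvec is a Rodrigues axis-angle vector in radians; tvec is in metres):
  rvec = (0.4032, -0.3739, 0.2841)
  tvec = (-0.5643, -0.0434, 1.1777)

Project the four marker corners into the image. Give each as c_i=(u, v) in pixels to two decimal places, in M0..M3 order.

Intrinsics K: fx=464.7, fy=540.3, cx=329.4, cy=244.9
Marker side s = 0.196 m; corners in marker frame (Z=0):
  M0 = (-0.0980, +0.0980, 0)
  M1 = (+0.0980, +0.0980, 0)
  M2 = (+0.0980, -0.0980, 0)
  M3 = (-0.0980, -0.0980, 0)
rvec = (0.4032, -0.3739, 0.2841), |rvec| = θ = 0.61894 rad = 35.463°
Rodrigues: sinθ=0.58017, 1−cosθ=0.18550; R = I + sinθ·[k]× + (1−cosθ)·[k]×²:
    [+0.89322 -0.33931 -0.29501]
    [+0.19330 +0.88219 -0.42938]
    [+0.40595 +0.32651 +0.85358]
t = (-0.5643, -0.0434, 1.1777) m
M0: Pc = R·M0+t = (-0.68509, +0.02411, +1.16991); u = 464.7·(-0.68509)/1.16991 + 329.4 = 57.2774, v = 540.3·(+0.02411)/1.16991 + 244.9 = 256.0352
M1: Pc = R·M1+t = (-0.51002, +0.06200, +1.24948); u = 464.7·(-0.51002)/1.24948 + 329.4 = 139.7174, v = 540.3·(+0.06200)/1.24948 + 244.9 = 271.7094
M2: Pc = R·M2+t = (-0.44351, -0.11091, +1.18549); u = 464.7·(-0.44351)/1.18549 + 329.4 = 155.5470, v = 540.3·(-0.11091)/1.18549 + 244.9 = 194.3508
M3: Pc = R·M3+t = (-0.61858, -0.14880, +1.10592); u = 464.7·(-0.61858)/1.10592 + 329.4 = 69.4754, v = 540.3·(-0.14880)/1.10592 + 244.9 = 172.2040

c0=(57.28, 256.04) c1=(139.72, 271.71) c2=(155.55, 194.35) c3=(69.48, 172.20)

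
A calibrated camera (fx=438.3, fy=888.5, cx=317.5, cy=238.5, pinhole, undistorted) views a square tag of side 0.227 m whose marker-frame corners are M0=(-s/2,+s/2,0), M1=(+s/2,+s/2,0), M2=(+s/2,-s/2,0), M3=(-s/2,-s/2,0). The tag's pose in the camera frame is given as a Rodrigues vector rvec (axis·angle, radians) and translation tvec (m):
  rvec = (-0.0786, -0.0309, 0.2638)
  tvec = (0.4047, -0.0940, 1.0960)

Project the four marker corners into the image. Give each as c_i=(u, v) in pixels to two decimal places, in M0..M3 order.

Intrinsics K: fx=438.3, fy=888.5, cx=317.5, cy=238.5
Marker side s = 0.227 m; corners in marker frame (Z=0):
  M0 = (-0.1135, +0.1135, 0)
  M1 = (+0.1135, +0.1135, 0)
  M2 = (+0.1135, -0.1135, 0)
  M3 = (-0.1135, -0.1135, 0)
rvec = (-0.0786, -0.0309, 0.2638), |rvec| = θ = 0.27699 rad = 15.870°
Rodrigues: sinθ=0.27346, 1−cosθ=0.03812; R = I + sinθ·[k]× + (1−cosθ)·[k]×²:
    [+0.96495 -0.25923 -0.04081]
    [+0.26165 +0.96236 +0.07355]
    [+0.02021 -0.08165 +0.99646]
t = (0.4047, -0.0940, 1.0960) m
M0: Pc = R·M0+t = (+0.26575, -0.01447, +1.08444); u = 438.3·(+0.26575)/1.08444 + 317.5 = 424.9107, v = 888.5·(-0.01447)/1.08444 + 238.5 = 226.6451
M1: Pc = R·M1+t = (+0.48480, +0.04492, +1.08903); u = 438.3·(+0.48480)/1.08903 + 317.5 = 512.6169, v = 888.5·(+0.04492)/1.08903 + 238.5 = 275.1523
M2: Pc = R·M2+t = (+0.54365, -0.17353, +1.10756); u = 438.3·(+0.54365)/1.10756 + 317.5 = 532.6392, v = 888.5·(-0.17353)/1.10756 + 238.5 = 99.2913
M3: Pc = R·M3+t = (+0.32460, -0.23292, +1.10297); u = 438.3·(+0.32460)/1.10297 + 317.5 = 446.4900, v = 888.5·(-0.23292)/1.10297 + 238.5 = 50.8679

c0=(424.91, 226.65) c1=(512.62, 275.15) c2=(532.64, 99.29) c3=(446.49, 50.87)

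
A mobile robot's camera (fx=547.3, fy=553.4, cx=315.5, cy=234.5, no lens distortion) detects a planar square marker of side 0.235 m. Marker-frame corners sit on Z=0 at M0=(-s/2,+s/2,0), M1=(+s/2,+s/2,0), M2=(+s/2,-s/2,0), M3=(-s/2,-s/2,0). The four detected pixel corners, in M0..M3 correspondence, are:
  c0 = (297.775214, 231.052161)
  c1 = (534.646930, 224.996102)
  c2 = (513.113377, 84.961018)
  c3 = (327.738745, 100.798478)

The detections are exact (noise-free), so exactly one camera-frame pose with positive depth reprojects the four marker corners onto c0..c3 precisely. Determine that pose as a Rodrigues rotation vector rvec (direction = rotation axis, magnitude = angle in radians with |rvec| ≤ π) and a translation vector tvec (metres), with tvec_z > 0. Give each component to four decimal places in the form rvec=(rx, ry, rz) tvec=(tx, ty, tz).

rvec=(-0.7375, 0.2461, 0.0704) tvec=(0.1127, -0.0931, 0.6279)

Intrinsics K: fx=547.3, fy=553.4, cx=315.5, cy=234.5
Marker side s = 0.235 m; corners in marker frame (Z=0):
  M0 = (-0.1175, +0.1175, 0)
  M1 = (+0.1175, +0.1175, 0)
  M2 = (+0.1175, -0.1175, 0)
  M3 = (-0.1175, -0.1175, 0)
Detected image corners:
  c0 = (297.775214, 231.052161) px
  c1 = (534.646930, 224.996102) px
  c2 = (513.113377, 84.961018) px
  c3 = (327.738745, 100.798478) px
Planar DLT: solve 8×8 A·h = b for H (H[2,2]=1):
  H  [+720.65936 -460.46768 +413.70670]
  H  [-112.14860 +406.32222 +152.40115]
  H  [-0.39270 -1.04580 +1.00000]
B = K⁻¹H; ‖b₁‖=1.592728, ‖b₂‖=1.592728; λ = 2/(‖b₁‖+‖b₂‖) = 0.627854, sign → tz>0 ⇒ λ=+0.627854
r₁ = λ·B[:,0] = (+0.96886,-0.02276,-0.24656); r₂ = λ·B[:,1] = (-0.14973,+0.73922,-0.65661)
r₃ = r₁×r₂ = (+0.19720,+0.67308,+0.71280); SVD([r₁ r₂ r₃]) → R = UVᵀ:
  R  [+0.96886 -0.14973 +0.19720]
  R  [-0.02276 +0.73922 +0.67308]
  R  [-0.24656 -0.65661 +0.71280]
t = (+0.11266, -0.09314, +0.62785) m
tr R = 2.420878; θ = arccos((tr R − 1)/2) = 0.780675 rad = 44.729°
axis k = ((R−Rᵀ)₃₂, (R−Rᵀ)₁₃, (R−Rᵀ)₂₁) / (2 sinθ) = (-0.944702, +0.315280, +0.090208)
rvec = θ·k = (-0.737505, +0.246131, +0.070423)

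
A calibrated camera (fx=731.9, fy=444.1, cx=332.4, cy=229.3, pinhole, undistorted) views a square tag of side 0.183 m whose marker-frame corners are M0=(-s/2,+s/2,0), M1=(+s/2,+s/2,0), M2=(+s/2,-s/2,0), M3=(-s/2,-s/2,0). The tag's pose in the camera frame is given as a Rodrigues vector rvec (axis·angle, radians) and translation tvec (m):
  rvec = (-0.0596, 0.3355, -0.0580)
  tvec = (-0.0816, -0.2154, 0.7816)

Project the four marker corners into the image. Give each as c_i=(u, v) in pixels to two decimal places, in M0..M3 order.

Intrinsics K: fx=731.9, fy=444.1, cx=332.4, cy=229.3
Marker side s = 0.183 m; corners in marker frame (Z=0):
  M0 = (-0.0915, +0.0915, 0)
  M1 = (+0.0915, +0.0915, 0)
  M2 = (+0.0915, -0.0915, 0)
  M3 = (-0.0915, -0.0915, 0)
rvec = (-0.0596, 0.3355, -0.0580), |rvec| = θ = 0.34565 rad = 19.804°
Rodrigues: sinθ=0.33881, 1−cosθ=0.05915; R = I + sinθ·[k]× + (1−cosθ)·[k]×²:
    [+0.94261 +0.04695 +0.33057]
    [-0.06675 +0.99658 +0.04879]
    [-0.32715 -0.06805 +0.94252]
t = (-0.0816, -0.2154, 0.7816) m
M0: Pc = R·M0+t = (-0.16355, -0.11811, +0.80531); u = 731.9·(-0.16355)/0.80531 + 332.4 = 183.7557, v = 444.1·(-0.11811)/0.80531 + 229.3 = 164.1687
M1: Pc = R·M1+t = (+0.00895, -0.13032, +0.74544); u = 731.9·(+0.00895)/0.74544 + 332.4 = 341.1828, v = 444.1·(-0.13032)/0.74544 + 229.3 = 151.6605
M2: Pc = R·M2+t = (+0.00035, -0.31269, +0.75789); u = 731.9·(+0.00035)/0.75789 + 332.4 = 332.7407, v = 444.1·(-0.31269)/0.75789 + 229.3 = 46.0715
M3: Pc = R·M3+t = (-0.17215, -0.30048, +0.81776); u = 731.9·(-0.17215)/0.81776 + 332.4 = 178.3291, v = 444.1·(-0.30048)/0.81776 + 229.3 = 66.1194

c0=(183.76, 164.17) c1=(341.18, 151.66) c2=(332.74, 46.07) c3=(178.33, 66.12)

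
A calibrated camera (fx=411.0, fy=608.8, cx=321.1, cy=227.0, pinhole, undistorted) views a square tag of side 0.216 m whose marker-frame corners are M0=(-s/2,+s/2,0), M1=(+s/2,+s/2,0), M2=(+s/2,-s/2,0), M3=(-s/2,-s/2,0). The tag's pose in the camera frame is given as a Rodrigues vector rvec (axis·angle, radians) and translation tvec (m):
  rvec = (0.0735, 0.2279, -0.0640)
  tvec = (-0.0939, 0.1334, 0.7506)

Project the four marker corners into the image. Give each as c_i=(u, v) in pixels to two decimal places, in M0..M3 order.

Intrinsics K: fx=411.0, fy=608.8, cx=321.1, cy=227.0
Marker side s = 0.216 m; corners in marker frame (Z=0):
  M0 = (-0.1080, +0.1080, 0)
  M1 = (+0.1080, +0.1080, 0)
  M2 = (+0.1080, -0.1080, 0)
  M3 = (-0.1080, -0.1080, 0)
rvec = (0.0735, 0.2279, -0.0640), |rvec| = θ = 0.24786 rad = 14.202°
Rodrigues: sinθ=0.24533, 1−cosθ=0.03056; R = I + sinθ·[k]× + (1−cosθ)·[k]×²:
    [+0.97213 +0.07168 +0.22323]
    [-0.05501 +0.99528 -0.08001]
    [-0.22791 +0.06549 +0.97148]
t = (-0.0939, 0.1334, 0.7506) m
M0: Pc = R·M0+t = (-0.19115, +0.24683, +0.78229); u = 411.0·(-0.19115)/0.78229 + 321.1 = 220.6742, v = 608.8·(+0.24683)/0.78229 + 227.0 = 419.0915
M1: Pc = R·M1+t = (+0.01883, +0.23495, +0.73306); u = 411.0·(+0.01883)/0.73306 + 321.1 = 331.6578, v = 608.8·(+0.23495)/0.73306 + 227.0 = 422.1228
M2: Pc = R·M2+t = (+0.00335, +0.01997, +0.71891); u = 411.0·(+0.00335)/0.71891 + 321.1 = 323.0142, v = 608.8·(+0.01997)/0.71891 + 227.0 = 243.9102
M3: Pc = R·M3+t = (-0.20663, +0.03185, +0.76814); u = 411.0·(-0.20663)/0.76814 + 321.1 = 210.5405, v = 608.8·(+0.03185)/0.76814 + 227.0 = 252.2446

c0=(220.67, 419.09) c1=(331.66, 422.12) c2=(323.01, 243.91) c3=(210.54, 252.24)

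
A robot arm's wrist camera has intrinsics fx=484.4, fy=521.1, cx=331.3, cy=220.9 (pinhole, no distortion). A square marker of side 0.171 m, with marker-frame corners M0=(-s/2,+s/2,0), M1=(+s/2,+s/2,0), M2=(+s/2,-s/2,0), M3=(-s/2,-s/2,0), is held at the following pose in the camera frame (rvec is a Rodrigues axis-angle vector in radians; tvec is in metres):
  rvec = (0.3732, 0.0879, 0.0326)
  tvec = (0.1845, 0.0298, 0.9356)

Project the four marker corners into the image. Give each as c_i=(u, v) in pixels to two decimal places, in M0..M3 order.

c0=(380.07, 277.24) c1=(466.67, 282.50) c2=(477.54, 194.38) c3=(384.84, 190.09)

Intrinsics K: fx=484.4, fy=521.1, cx=331.3, cy=220.9
Marker side s = 0.171 m; corners in marker frame (Z=0):
  M0 = (-0.0855, +0.0855, 0)
  M1 = (+0.0855, +0.0855, 0)
  M2 = (+0.0855, -0.0855, 0)
  M3 = (-0.0855, -0.0855, 0)
rvec = (0.3732, 0.0879, 0.0326), |rvec| = θ = 0.38480 rad = 22.047°
Rodrigues: sinθ=0.37537, 1−cosθ=0.07312; R = I + sinθ·[k]× + (1−cosθ)·[k]×²:
    [+0.99566 -0.01560 +0.09176]
    [+0.04800 +0.93069 -0.36264]
    [-0.07974 +0.36547 +0.92740]
t = (0.1845, 0.0298, 0.9356) m
M0: Pc = R·M0+t = (+0.09804, +0.10527, +0.97367); u = 484.4·(+0.09804)/0.97367 + 331.3 = 380.0737, v = 521.1·(+0.10527)/0.97367 + 220.9 = 277.2398
M1: Pc = R·M1+t = (+0.26830, +0.11348, +0.96003); u = 484.4·(+0.26830)/0.96003 + 331.3 = 466.6729, v = 521.1·(+0.11348)/0.96003 + 220.9 = 282.4955
M2: Pc = R·M2+t = (+0.27096, -0.04567, +0.89753); u = 484.4·(+0.27096)/0.89753 + 331.3 = 477.5388, v = 521.1·(-0.04567)/0.89753 + 220.9 = 194.3845
M3: Pc = R·M3+t = (+0.10070, -0.05388, +0.91117); u = 484.4·(+0.10070)/0.91117 + 331.3 = 384.8372, v = 521.1·(-0.05388)/0.91117 + 220.9 = 190.0869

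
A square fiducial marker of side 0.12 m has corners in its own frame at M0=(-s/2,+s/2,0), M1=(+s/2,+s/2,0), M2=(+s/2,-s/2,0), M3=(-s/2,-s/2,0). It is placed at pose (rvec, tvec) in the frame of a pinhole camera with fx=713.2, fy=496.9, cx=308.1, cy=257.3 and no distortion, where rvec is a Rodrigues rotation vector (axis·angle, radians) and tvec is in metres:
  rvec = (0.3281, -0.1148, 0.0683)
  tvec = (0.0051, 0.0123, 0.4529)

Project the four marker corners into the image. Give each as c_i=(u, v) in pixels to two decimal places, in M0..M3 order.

Intrinsics K: fx=713.2, fy=496.9, cx=308.1, cy=257.3
Marker side s = 0.12 m; corners in marker frame (Z=0):
  M0 = (-0.0600, +0.0600, 0)
  M1 = (+0.0600, +0.0600, 0)
  M2 = (+0.0600, -0.0600, 0)
  M3 = (-0.0600, -0.0600, 0)
rvec = (0.3281, -0.1148, 0.0683), |rvec| = θ = 0.35425 rad = 20.297°
Rodrigues: sinθ=0.34689, 1−cosθ=0.06209; R = I + sinθ·[k]× + (1−cosθ)·[k]×²:
    [+0.99117 -0.08552 -0.10133]
    [+0.04824 +0.94443 -0.32516]
    [+0.12350 +0.31740 +0.94021]
t = (0.0051, 0.0123, 0.4529) m
M0: Pc = R·M0+t = (-0.05950, +0.06607, +0.46453); u = 713.2·(-0.05950)/0.46453 + 308.1 = 216.7475, v = 496.9·(+0.06607)/0.46453 + 257.3 = 327.9745
M1: Pc = R·M1+t = (+0.05944, +0.07186, +0.47935); u = 713.2·(+0.05944)/0.47935 + 308.1 = 396.5358, v = 496.9·(+0.07186)/0.47935 + 257.3 = 331.7906
M2: Pc = R·M2+t = (+0.06970, -0.04147, +0.44127); u = 713.2·(+0.06970)/0.44127 + 308.1 = 420.7553, v = 496.9·(-0.04147)/0.44127 + 257.3 = 210.6004
M3: Pc = R·M3+t = (-0.04924, -0.04726, +0.42645); u = 713.2·(-0.04924)/0.42645 + 308.1 = 225.7509, v = 496.9·(-0.04726)/0.42645 + 257.3 = 202.2317

c0=(216.75, 327.97) c1=(396.54, 331.79) c2=(420.76, 210.60) c3=(225.75, 202.23)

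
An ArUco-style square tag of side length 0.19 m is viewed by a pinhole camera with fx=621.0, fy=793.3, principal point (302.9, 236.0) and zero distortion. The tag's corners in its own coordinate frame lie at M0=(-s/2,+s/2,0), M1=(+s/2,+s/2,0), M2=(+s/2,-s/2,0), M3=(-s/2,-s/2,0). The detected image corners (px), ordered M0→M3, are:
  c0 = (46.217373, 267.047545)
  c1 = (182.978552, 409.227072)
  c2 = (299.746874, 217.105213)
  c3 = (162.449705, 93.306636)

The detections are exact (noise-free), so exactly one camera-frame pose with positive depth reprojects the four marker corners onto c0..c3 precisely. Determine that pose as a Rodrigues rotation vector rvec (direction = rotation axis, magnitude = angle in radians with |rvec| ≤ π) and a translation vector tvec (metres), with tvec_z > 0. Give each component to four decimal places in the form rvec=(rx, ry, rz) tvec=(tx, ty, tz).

rvec=(-0.2377, 0.1571, 0.6335) tvec=(-0.1360, 0.0051, 0.6457)

Intrinsics K: fx=621.0, fy=793.3, cx=302.9, cy=236.0
Marker side s = 0.19 m; corners in marker frame (Z=0):
  M0 = (-0.0950, +0.0950, 0)
  M1 = (+0.0950, +0.0950, 0)
  M2 = (+0.0950, -0.0950, 0)
  M3 = (-0.0950, -0.0950, 0)
Detected image corners:
  c0 = (46.217373, 267.047545) px
  c1 = (182.978552, 409.227072) px
  c2 = (299.746874, 217.105213) px
  c3 = (162.449705, 93.306636) px
Planar DLT: solve 8×8 A·h = b for H (H[2,2]=1):
  H  [+663.15030 -658.94470 +172.12786]
  H  [+615.82170 +895.84819 +242.24466]
  H  [-0.33608 -0.26515 +1.00000]
B = K⁻¹H; ‖b₁‖=1.548588, ‖b₂‖=1.548588; λ = 2/(‖b₁‖+‖b₂‖) = 0.645750, sign → tz>0 ⇒ λ=+0.645750
r₁ = λ·B[:,0] = (+0.79544,+0.56584,-0.21703); r₂ = λ·B[:,1] = (-0.60169,+0.78016,-0.17122)
r₃ = r₁×r₂ = (+0.07243,+0.26678,+0.96103); SVD([r₁ r₂ r₃]) → R = UVᵀ:
  R  [+0.79544 -0.60169 +0.07243]
  R  [+0.56584 +0.78016 +0.26678]
  R  [-0.21703 -0.17122 +0.96103]
t = (-0.13598, +0.00508, +0.64575) m
tr R = 2.536630; θ = arccos((tr R − 1)/2) = 0.694592 rad = 39.797°
axis k = ((R−Rᵀ)₃₂, (R−Rᵀ)₁₃, (R−Rᵀ)₂₁) / (2 sinθ) = (-0.342145, +0.226113, +0.912036)
rvec = θ·k = (-0.237651, +0.157057, +0.633493)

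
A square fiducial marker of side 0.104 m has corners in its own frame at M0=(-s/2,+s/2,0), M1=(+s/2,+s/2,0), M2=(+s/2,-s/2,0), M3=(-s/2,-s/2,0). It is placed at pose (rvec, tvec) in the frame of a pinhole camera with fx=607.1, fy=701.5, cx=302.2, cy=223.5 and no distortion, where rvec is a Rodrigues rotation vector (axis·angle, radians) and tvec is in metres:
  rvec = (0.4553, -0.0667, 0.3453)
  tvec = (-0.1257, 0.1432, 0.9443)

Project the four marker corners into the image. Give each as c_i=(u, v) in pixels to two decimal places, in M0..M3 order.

Intrinsics K: fx=607.1, fy=701.5, cx=302.2, cy=223.5
Marker side s = 0.104 m; corners in marker frame (Z=0):
  M0 = (-0.0520, +0.0520, 0)
  M1 = (+0.0520, +0.0520, 0)
  M2 = (+0.0520, -0.0520, 0)
  M3 = (-0.0520, -0.0520, 0)
rvec = (0.4553, -0.0667, 0.3453), |rvec| = θ = 0.57531 rad = 32.963°
Rodrigues: sinθ=0.54409, 1−cosθ=0.16098; R = I + sinθ·[k]× + (1−cosθ)·[k]×²:
    [+0.93985 -0.34133 +0.01338]
    [+0.31179 +0.84119 -0.44180]
    [+0.13954 +0.41939 +0.89701]
t = (-0.1257, 0.1432, 0.9443) m
M0: Pc = R·M0+t = (-0.19232, +0.17073, +0.95885); u = 607.1·(-0.19232)/0.95885 + 302.2 = 180.4311, v = 701.5·(+0.17073)/0.95885 + 223.5 = 348.4056
M1: Pc = R·M1+t = (-0.09458, +0.20316, +0.97336); u = 607.1·(-0.09458)/0.97336 + 302.2 = 243.2109, v = 701.5·(+0.20316)/0.97336 + 223.5 = 369.9131
M2: Pc = R·M2+t = (-0.05908, +0.11567, +0.92975); u = 607.1·(-0.05908)/0.92975 + 302.2 = 263.6233, v = 701.5·(+0.11567)/0.92975 + 223.5 = 310.7748
M3: Pc = R·M3+t = (-0.15682, +0.08324, +0.91524); u = 607.1·(-0.15682)/0.91524 + 302.2 = 198.1754, v = 701.5·(+0.08324)/0.91524 + 223.5 = 287.3047

c0=(180.43, 348.41) c1=(243.21, 369.91) c2=(263.62, 310.77) c3=(198.18, 287.30)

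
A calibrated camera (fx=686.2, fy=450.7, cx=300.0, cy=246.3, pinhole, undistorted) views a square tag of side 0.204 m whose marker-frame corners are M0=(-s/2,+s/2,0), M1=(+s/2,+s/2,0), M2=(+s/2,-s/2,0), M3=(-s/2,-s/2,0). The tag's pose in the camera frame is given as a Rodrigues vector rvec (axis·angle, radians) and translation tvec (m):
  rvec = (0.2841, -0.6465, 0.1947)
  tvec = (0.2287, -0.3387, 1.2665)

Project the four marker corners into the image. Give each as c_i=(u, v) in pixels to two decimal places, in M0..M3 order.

Intrinsics K: fx=686.2, fy=450.7, cx=300.0, cy=246.3
Marker side s = 0.204 m; corners in marker frame (Z=0):
  M0 = (-0.1020, +0.1020, 0)
  M1 = (+0.1020, +0.1020, 0)
  M2 = (+0.1020, -0.1020, 0)
  M3 = (-0.1020, -0.1020, 0)
rvec = (0.2841, -0.6465, 0.1947), |rvec| = θ = 0.73252 rad = 41.970°
Rodrigues: sinθ=0.66874, 1−cosθ=0.25651; R = I + sinθ·[k]× + (1−cosθ)·[k]×²:
    [+0.78208 -0.26555 -0.56377]
    [+0.08995 +0.94329 -0.31954]
    [+0.61666 +0.19919 +0.76161]
t = (0.2287, -0.3387, 1.2665) m
M0: Pc = R·M0+t = (+0.12184, -0.25166, +1.22392); u = 686.2·(+0.12184)/1.22392 + 300.0 = 368.3117, v = 450.7·(-0.25166)/1.22392 + 246.3 = 153.6284
M1: Pc = R·M1+t = (+0.28139, -0.23331, +1.34972); u = 686.2·(+0.28139)/1.34972 + 300.0 = 443.0573, v = 450.7·(-0.23331)/1.34972 + 246.3 = 168.3929
M2: Pc = R·M2+t = (+0.33556, -0.42574, +1.30908); u = 686.2·(+0.33556)/1.30908 + 300.0 = 475.8943, v = 450.7·(-0.42574)/1.30908 + 246.3 = 99.7227
M3: Pc = R·M3+t = (+0.17601, -0.44409, +1.18328); u = 686.2·(+0.17601)/1.18328 + 300.0 = 402.0728, v = 450.7·(-0.44409)/1.18328 + 246.3 = 77.1506

c0=(368.31, 153.63) c1=(443.06, 168.39) c2=(475.89, 99.72) c3=(402.07, 77.15)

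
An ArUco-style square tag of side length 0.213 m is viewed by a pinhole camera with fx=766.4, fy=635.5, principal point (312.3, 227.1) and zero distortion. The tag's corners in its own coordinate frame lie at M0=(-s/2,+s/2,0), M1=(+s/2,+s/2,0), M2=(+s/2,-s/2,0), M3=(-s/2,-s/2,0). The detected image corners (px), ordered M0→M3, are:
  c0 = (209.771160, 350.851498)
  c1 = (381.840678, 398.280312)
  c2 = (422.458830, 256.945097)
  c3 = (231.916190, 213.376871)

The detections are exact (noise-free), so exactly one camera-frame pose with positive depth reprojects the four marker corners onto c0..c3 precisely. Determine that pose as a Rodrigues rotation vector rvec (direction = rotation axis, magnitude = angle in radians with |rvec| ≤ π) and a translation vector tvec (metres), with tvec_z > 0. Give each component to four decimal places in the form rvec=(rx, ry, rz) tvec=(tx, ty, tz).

Intrinsics K: fx=766.4, fy=635.5, cx=312.3, cy=227.1
Marker side s = 0.213 m; corners in marker frame (Z=0):
  M0 = (-0.1065, +0.1065, 0)
  M1 = (+0.1065, +0.1065, 0)
  M2 = (+0.1065, -0.1065, 0)
  M3 = (-0.1065, -0.1065, 0)
Detected image corners:
  c0 = (209.771160, 350.851498) px
  c1 = (381.840678, 398.280312) px
  c2 = (422.458830, 256.945097) px
  c3 = (231.916190, 213.376871) px
Planar DLT: solve 8×8 A·h = b for H (H[2,2]=1):
  H  [+764.84417 -11.67777 +308.16086]
  H  [+131.45564 +785.76255 +307.41023]
  H  [-0.27084 +0.43147 +1.00000]
B = K⁻¹H; ‖b₁‖=1.180659, ‖b₂‖=1.180659; λ = 2/(‖b₁‖+‖b₂‖) = 0.846985, sign → tz>0 ⇒ λ=+0.846985
r₁ = λ·B[:,0] = (+0.93874,+0.25718,-0.22940); r₂ = λ·B[:,1] = (-0.16182,+0.91666,+0.36545)
r₃ = r₁×r₂ = (+0.30426,-0.30594,+0.90212); SVD([r₁ r₂ r₃]) → R = UVᵀ:
  R  [+0.93874 -0.16182 +0.30426]
  R  [+0.25718 +0.91666 -0.30594]
  R  [-0.22940 +0.36545 +0.90212]
t = (-0.00457, +0.10704, +0.84698) m
tr R = 2.757519; θ = arccos((tr R − 1)/2) = 0.497540 rad = 28.507°
axis k = ((R−Rᵀ)₃₂, (R−Rᵀ)₁₃, (R−Rᵀ)₂₁) / (2 sinθ) = (+0.703378, +0.559082, +0.438961)
rvec = θ·k = (+0.349959, +0.278165, +0.218401)

rvec=(0.3500, 0.2782, 0.2184) tvec=(-0.0046, 0.1070, 0.8470)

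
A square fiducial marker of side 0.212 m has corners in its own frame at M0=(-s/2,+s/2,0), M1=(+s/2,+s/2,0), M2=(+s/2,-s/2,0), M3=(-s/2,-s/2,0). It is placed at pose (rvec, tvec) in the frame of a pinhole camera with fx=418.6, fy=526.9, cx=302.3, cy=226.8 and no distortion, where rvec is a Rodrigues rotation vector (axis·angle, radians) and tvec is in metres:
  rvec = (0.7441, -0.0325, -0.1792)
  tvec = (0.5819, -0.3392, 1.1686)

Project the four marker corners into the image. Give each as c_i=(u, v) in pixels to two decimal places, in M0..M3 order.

Intrinsics K: fx=418.6, fy=526.9, cx=302.3, cy=226.8
Marker side s = 0.212 m; corners in marker frame (Z=0):
  M0 = (-0.1060, +0.1060, 0)
  M1 = (+0.1060, +0.1060, 0)
  M2 = (+0.1060, -0.1060, 0)
  M3 = (-0.1060, -0.1060, 0)
rvec = (0.7441, -0.0325, -0.1792), |rvec| = θ = 0.76606 rad = 43.892°
Rodrigues: sinθ=0.69330, 1−cosθ=0.27935; R = I + sinθ·[k]× + (1−cosθ)·[k]×²:
    [+0.98421 +0.15067 -0.09289]
    [-0.17369 +0.72115 -0.67065]
    [-0.03406 +0.67620 +0.73593]
t = (0.5819, -0.3392, 1.1686) m
M0: Pc = R·M0+t = (+0.49354, -0.24435, +1.24389); u = 418.6·(+0.49354)/1.24389 + 302.3 = 468.3904, v = 526.9·(-0.24435)/1.24389 + 226.8 = 123.2967
M1: Pc = R·M1+t = (+0.70220, -0.28117, +1.23667); u = 418.6·(+0.70220)/1.23667 + 302.3 = 539.9871, v = 526.9·(-0.28117)/1.23667 + 226.8 = 107.0036
M2: Pc = R·M2+t = (+0.67026, -0.43405, +1.09331); u = 418.6·(+0.67026)/1.09331 + 302.3 = 558.9228, v = 526.9·(-0.43405)/1.09331 + 226.8 = 17.6169
M3: Pc = R·M3+t = (+0.46160, -0.39723, +1.10053); u = 418.6·(+0.46160)/1.10053 + 302.3 = 477.8757, v = 526.9·(-0.39723)/1.10053 + 226.8 = 36.6189

c0=(468.39, 123.30) c1=(539.99, 107.00) c2=(558.92, 17.62) c3=(477.88, 36.62)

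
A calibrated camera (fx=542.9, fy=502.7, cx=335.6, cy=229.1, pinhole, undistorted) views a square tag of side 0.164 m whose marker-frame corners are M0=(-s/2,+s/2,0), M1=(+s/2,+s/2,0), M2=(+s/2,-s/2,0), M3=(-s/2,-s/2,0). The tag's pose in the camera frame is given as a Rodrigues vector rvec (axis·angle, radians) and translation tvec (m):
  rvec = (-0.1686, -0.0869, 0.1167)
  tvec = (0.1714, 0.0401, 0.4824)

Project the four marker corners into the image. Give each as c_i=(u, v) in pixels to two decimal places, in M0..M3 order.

Intrinsics K: fx=542.9, fy=502.7, cx=335.6, cy=229.1
Marker side s = 0.164 m; corners in marker frame (Z=0):
  M0 = (-0.0820, +0.0820, 0)
  M1 = (+0.0820, +0.0820, 0)
  M2 = (+0.0820, -0.0820, 0)
  M3 = (-0.0820, -0.0820, 0)
rvec = (-0.1686, -0.0869, 0.1167), |rvec| = θ = 0.22270 rad = 12.760°
Rodrigues: sinθ=0.22087, 1−cosθ=0.02470; R = I + sinθ·[k]× + (1−cosθ)·[k]×²:
    [+0.98946 -0.10844 -0.09598]
    [+0.12303 +0.97906 +0.16216]
    [+0.07639 -0.17226 +0.98209]
t = (0.1714, 0.0401, 0.4824) m
M0: Pc = R·M0+t = (+0.08137, +0.11029, +0.46201); u = 542.9·(+0.08137)/0.46201 + 335.6 = 431.2188, v = 502.7·(+0.11029)/0.46201 + 229.1 = 349.1081
M1: Pc = R·M1+t = (+0.24364, +0.13047, +0.47454); u = 542.9·(+0.24364)/0.47454 + 335.6 = 614.3424, v = 502.7·(+0.13047)/0.47454 + 229.1 = 367.3149
M2: Pc = R·M2+t = (+0.26143, -0.03009, +0.50279); u = 542.9·(+0.26143)/0.50279 + 335.6 = 617.8838, v = 502.7·(-0.03009)/0.50279 + 229.1 = 199.0108
M3: Pc = R·M3+t = (+0.09916, -0.05027, +0.49026); u = 542.9·(+0.09916)/0.49026 + 335.6 = 445.4029, v = 502.7·(-0.05027)/0.49026 + 229.1 = 177.5526

c0=(431.22, 349.11) c1=(614.34, 367.31) c2=(617.88, 199.01) c3=(445.40, 177.55)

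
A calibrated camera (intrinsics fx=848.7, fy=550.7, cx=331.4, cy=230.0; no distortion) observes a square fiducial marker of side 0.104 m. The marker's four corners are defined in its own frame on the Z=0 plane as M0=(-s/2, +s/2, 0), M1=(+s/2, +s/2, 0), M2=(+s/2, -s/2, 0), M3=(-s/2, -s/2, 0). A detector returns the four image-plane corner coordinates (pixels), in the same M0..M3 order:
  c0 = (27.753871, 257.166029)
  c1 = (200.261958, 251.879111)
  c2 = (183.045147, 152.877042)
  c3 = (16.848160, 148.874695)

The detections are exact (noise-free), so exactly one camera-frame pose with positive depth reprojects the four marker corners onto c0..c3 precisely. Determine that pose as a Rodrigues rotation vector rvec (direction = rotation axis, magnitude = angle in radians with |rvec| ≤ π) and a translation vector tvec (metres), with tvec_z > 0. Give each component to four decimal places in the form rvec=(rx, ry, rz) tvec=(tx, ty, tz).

rvec=(-0.2593, -0.4635, -0.0904) tvec=(-0.1371, -0.0273, 0.5271)

Intrinsics K: fx=848.7, fy=550.7, cx=331.4, cy=230.0
Marker side s = 0.104 m; corners in marker frame (Z=0):
  M0 = (-0.0520, +0.0520, 0)
  M1 = (+0.0520, +0.0520, 0)
  M2 = (+0.0520, -0.0520, 0)
  M3 = (-0.0520, -0.0520, 0)
Detected image corners:
  c0 = (27.753871, 257.166029) px
  c1 = (200.261958, 251.879111) px
  c2 = (183.045147, 152.877042) px
  c3 = (16.848160, 148.874695) px
Planar DLT: solve 8×8 A·h = b for H (H[2,2]=1):
  H  [+1719.61710 +90.59618 +110.60301]
  H  [+168.96286 +907.51626 +201.52702]
  H  [+0.85911 -0.42966 +1.00000]
B = K⁻¹H; ‖b₁‖=1.897178, ‖b₂‖=1.897178; λ = 2/(‖b₁‖+‖b₂‖) = 0.527099, sign → tz>0 ⇒ λ=+0.527099
r₁ = λ·B[:,0] = (+0.89117,-0.02741,+0.45284); r₂ = λ·B[:,1] = (+0.14470,+0.96321,-0.22647)
r₃ = r₁×r₂ = (-0.42997,+0.26735,+0.86235); SVD([r₁ r₂ r₃]) → R = UVᵀ:
  R  [+0.89117 +0.14470 -0.42997]
  R  [-0.02741 +0.96321 +0.26735]
  R  [+0.45284 -0.22647 +0.86235]
t = (-0.13713, -0.02725, +0.52710) m
tr R = 2.716734; θ = arccos((tr R − 1)/2) = 0.538719 rad = 30.866°
axis k = ((R−Rᵀ)₃₂, (R−Rᵀ)₁₃, (R−Rᵀ)₂₁) / (2 sinθ) = (-0.481275, -0.860372, -0.167731)
rvec = θ·k = (-0.259272, -0.463499, -0.090360)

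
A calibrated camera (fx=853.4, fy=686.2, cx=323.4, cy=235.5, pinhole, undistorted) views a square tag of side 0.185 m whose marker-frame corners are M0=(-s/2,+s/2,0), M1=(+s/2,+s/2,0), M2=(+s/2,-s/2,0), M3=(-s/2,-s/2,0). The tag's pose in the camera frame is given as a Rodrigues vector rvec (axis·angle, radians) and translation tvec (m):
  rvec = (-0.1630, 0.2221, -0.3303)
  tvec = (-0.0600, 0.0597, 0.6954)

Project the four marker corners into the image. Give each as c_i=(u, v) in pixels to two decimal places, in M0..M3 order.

c0=(179.33, 410.57) c1=(392.26, 354.81) c2=(320.11, 178.42) c3=(121.08, 239.86)

Intrinsics K: fx=853.4, fy=686.2, cx=323.4, cy=235.5
Marker side s = 0.185 m; corners in marker frame (Z=0):
  M0 = (-0.0925, +0.0925, 0)
  M1 = (+0.0925, +0.0925, 0)
  M2 = (+0.0925, -0.0925, 0)
  M3 = (-0.0925, -0.0925, 0)
rvec = (-0.1630, 0.2221, -0.3303), |rvec| = θ = 0.43011 rad = 24.644°
Rodrigues: sinθ=0.41697, 1−cosθ=0.09108; R = I + sinθ·[k]× + (1−cosθ)·[k]×²:
    [+0.92200 +0.30239 +0.24182]
    [-0.33803 +0.93321 +0.12190]
    [-0.18881 -0.19414 +0.96263]
t = (-0.0600, 0.0597, 0.6954) m
M0: Pc = R·M0+t = (-0.11731, +0.17729, +0.69491); u = 853.4·(-0.11731)/0.69491 + 323.4 = 179.3288, v = 686.2·(+0.17729)/0.69491 + 235.5 = 410.5683
M1: Pc = R·M1+t = (+0.05326, +0.11475, +0.65998); u = 853.4·(+0.05326)/0.65998 + 323.4 = 392.2636, v = 686.2·(+0.11475)/0.65998 + 235.5 = 354.8129
M2: Pc = R·M2+t = (-0.00269, -0.05789, +0.69589); u = 853.4·(-0.00269)/0.69589 + 323.4 = 320.1065, v = 686.2·(-0.05789)/0.69589 + 235.5 = 178.4167
M3: Pc = R·M3+t = (-0.17326, +0.00465, +0.73082); u = 853.4·(-0.17326)/0.73082 + 323.4 = 121.0849, v = 686.2·(+0.00465)/0.73082 + 235.5 = 239.8629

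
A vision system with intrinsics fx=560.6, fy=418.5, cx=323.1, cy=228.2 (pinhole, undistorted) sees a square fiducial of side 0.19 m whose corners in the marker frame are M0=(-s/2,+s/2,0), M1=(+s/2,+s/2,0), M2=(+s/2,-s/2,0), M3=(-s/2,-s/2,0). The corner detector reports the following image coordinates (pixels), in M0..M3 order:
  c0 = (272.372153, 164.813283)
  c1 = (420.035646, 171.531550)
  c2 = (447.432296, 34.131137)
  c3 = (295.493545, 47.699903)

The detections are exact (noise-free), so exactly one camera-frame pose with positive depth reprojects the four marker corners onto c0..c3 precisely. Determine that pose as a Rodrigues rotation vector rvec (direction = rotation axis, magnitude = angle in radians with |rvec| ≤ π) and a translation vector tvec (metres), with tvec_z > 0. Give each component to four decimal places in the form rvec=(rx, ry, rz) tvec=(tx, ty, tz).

Intrinsics K: fx=560.6, fy=418.5, cx=323.1, cy=228.2
Marker side s = 0.19 m; corners in marker frame (Z=0):
  M0 = (-0.0950, +0.0950, 0)
  M1 = (+0.0950, +0.0950, 0)
  M2 = (+0.0950, -0.0950, 0)
  M3 = (-0.0950, -0.0950, 0)
Detected image corners:
  c0 = (272.372153, 164.813283) px
  c1 = (420.035646, 171.531550) px
  c2 = (447.432296, 34.131137) px
  c3 = (295.493545, 47.699903) px
Planar DLT: solve 8×8 A·h = b for H (H[2,2]=1):
  H  [+487.42606 -128.89826 +352.85432]
  H  [-105.67522 +666.43590 +104.73346]
  H  [-0.83881 +0.00877 +1.00000]
B = K⁻¹H; ‖b₁‖=1.604976, ‖b₂‖=1.604976; λ = 2/(‖b₁‖+‖b₂‖) = 0.623062, sign → tz>0 ⇒ λ=+0.623062
r₁ = λ·B[:,0] = (+0.84295,+0.12765,-0.52263); r₂ = λ·B[:,1] = (-0.14641,+0.98921,+0.00547)
r₃ = r₁×r₂ = (+0.51769,+0.07191,+0.85254); SVD([r₁ r₂ r₃]) → R = UVᵀ:
  R  [+0.84295 -0.14641 +0.51769]
  R  [+0.12765 +0.98921 +0.07191]
  R  [-0.52263 +0.00547 +0.85254]
t = (+0.03307, -0.18382, +0.62306) m
tr R = 2.684702; θ = arccos((tr R − 1)/2) = 0.569165 rad = 32.611°
axis k = ((R−Rᵀ)₃₂, (R−Rᵀ)₁₃, (R−Rᵀ)₂₁) / (2 sinθ) = (-0.061646, +0.965168, +0.254263)
rvec = θ·k = (-0.035087, +0.549340, +0.144718)

rvec=(-0.0351, 0.5493, 0.1447) tvec=(0.0331, -0.1838, 0.6231)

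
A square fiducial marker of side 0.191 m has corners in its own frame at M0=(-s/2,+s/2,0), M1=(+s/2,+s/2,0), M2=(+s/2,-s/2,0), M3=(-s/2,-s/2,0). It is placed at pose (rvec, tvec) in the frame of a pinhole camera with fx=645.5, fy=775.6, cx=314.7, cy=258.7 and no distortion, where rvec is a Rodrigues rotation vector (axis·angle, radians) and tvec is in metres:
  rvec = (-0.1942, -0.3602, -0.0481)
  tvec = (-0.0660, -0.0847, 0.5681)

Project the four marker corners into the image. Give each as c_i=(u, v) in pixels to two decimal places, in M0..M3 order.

c0=(130.51, 273.83) c1=(348.96, 268.97) c2=(330.88, 33.87) c3=(123.85, 9.55)

Intrinsics K: fx=645.5, fy=775.6, cx=314.7, cy=258.7
Marker side s = 0.191 m; corners in marker frame (Z=0):
  M0 = (-0.0955, +0.0955, 0)
  M1 = (+0.0955, +0.0955, 0)
  M2 = (+0.0955, -0.0955, 0)
  M3 = (-0.0955, -0.0955, 0)
rvec = (-0.1942, -0.3602, -0.0481), |rvec| = θ = 0.41203 rad = 23.608°
Rodrigues: sinθ=0.40047, 1−cosθ=0.08369; R = I + sinθ·[k]× + (1−cosθ)·[k]×²:
    [+0.93490 +0.08123 -0.34549]
    [-0.01227 +0.98027 +0.19729]
    [+0.35470 -0.18021 +0.91745]
t = (-0.0660, -0.0847, 0.5681) m
M0: Pc = R·M0+t = (-0.14753, +0.01009, +0.51702); u = 645.5·(-0.14753)/0.51702 + 314.7 = 130.5134, v = 775.6·(+0.01009)/0.51702 + 258.7 = 273.8321
M1: Pc = R·M1+t = (+0.03104, +0.00774, +0.58476); u = 645.5·(+0.03104)/0.58476 + 314.7 = 348.9648, v = 775.6·(+0.00774)/0.58476 + 258.7 = 268.9713
M2: Pc = R·M2+t = (+0.01553, -0.17949, +0.61918); u = 645.5·(+0.01553)/0.61918 + 314.7 = 330.8850, v = 775.6·(-0.17949)/0.61918 + 258.7 = 33.8715
M3: Pc = R·M3+t = (-0.16304, -0.17714, +0.55144); u = 645.5·(-0.16304)/0.55144 + 314.7 = 123.8478, v = 775.6·(-0.17714)/0.55144 + 258.7 = 9.5453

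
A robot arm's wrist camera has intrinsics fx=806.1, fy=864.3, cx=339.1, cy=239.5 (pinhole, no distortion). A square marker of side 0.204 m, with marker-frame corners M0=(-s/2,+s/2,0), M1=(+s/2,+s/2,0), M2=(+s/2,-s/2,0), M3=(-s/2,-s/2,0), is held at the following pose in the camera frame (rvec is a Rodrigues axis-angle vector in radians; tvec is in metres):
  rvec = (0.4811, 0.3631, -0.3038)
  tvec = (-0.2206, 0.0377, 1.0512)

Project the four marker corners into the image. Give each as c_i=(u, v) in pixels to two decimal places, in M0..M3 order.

c0=(143.86, 349.32) c1=(268.19, 324.88) c2=(200.39, 178.43) c3=(71.95, 216.27)

Intrinsics K: fx=806.1, fy=864.3, cx=339.1, cy=239.5
Marker side s = 0.204 m; corners in marker frame (Z=0):
  M0 = (-0.1020, +0.1020, 0)
  M1 = (+0.1020, +0.1020, 0)
  M2 = (+0.1020, -0.1020, 0)
  M3 = (-0.1020, -0.1020, 0)
rvec = (0.4811, 0.3631, -0.3038), |rvec| = θ = 0.67498 rad = 38.673°
Rodrigues: sinθ=0.62488, 1−cosθ=0.21928; R = I + sinθ·[k]× + (1−cosθ)·[k]×²:
    [+0.89212 +0.36533 +0.26580]
    [-0.19717 +0.84418 -0.49848]
    [-0.40650 +0.39230 +0.82514]
t = (-0.2206, 0.0377, 1.0512) m
M0: Pc = R·M0+t = (-0.27433, +0.14392, +1.13268); u = 806.1·(-0.27433)/1.13268 + 339.1 = 143.8636, v = 864.3·(+0.14392)/1.13268 + 239.5 = 349.3179
M1: Pc = R·M1+t = (-0.09234, +0.10369, +1.04975); u = 806.1·(-0.09234)/1.04975 + 339.1 = 268.1926, v = 864.3·(+0.10369)/1.04975 + 239.5 = 324.8754
M2: Pc = R·M2+t = (-0.16687, -0.06852, +0.96972); u = 806.1·(-0.16687)/0.96972 + 339.1 = 200.3887, v = 864.3·(-0.06852)/0.96972 + 239.5 = 178.4310
M3: Pc = R·M3+t = (-0.34886, -0.02829, +1.05265); u = 806.1·(-0.34886)/1.05265 + 339.1 = 71.9489, v = 864.3·(-0.02829)/1.05265 + 239.5 = 216.2683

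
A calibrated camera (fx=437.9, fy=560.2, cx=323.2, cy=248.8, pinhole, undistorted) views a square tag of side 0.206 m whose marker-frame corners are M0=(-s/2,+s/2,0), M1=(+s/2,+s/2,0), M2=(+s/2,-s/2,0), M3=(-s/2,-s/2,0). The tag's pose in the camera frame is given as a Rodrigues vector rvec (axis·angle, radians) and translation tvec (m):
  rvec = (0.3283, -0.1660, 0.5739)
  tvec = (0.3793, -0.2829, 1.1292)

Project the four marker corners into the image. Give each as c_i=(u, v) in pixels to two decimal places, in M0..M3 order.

Intrinsics K: fx=437.9, fy=560.2, cx=323.2, cy=248.8
Marker side s = 0.206 m; corners in marker frame (Z=0):
  M0 = (-0.1030, +0.1030, 0)
  M1 = (+0.1030, +0.1030, 0)
  M2 = (+0.1030, -0.1030, 0)
  M3 = (-0.1030, -0.1030, 0)
rvec = (0.3283, -0.1660, 0.5739), |rvec| = θ = 0.68169 rad = 39.058°
Rodrigues: sinθ=0.63010, 1−cosθ=0.22349; R = I + sinθ·[k]× + (1−cosθ)·[k]×²:
    [+0.82835 -0.55668 -0.06283]
    [+0.50426 +0.78976 -0.34927]
    [+0.24405 +0.25764 +0.93491]
t = (0.3793, -0.2829, 1.1292) m
M0: Pc = R·M0+t = (+0.23664, -0.25349, +1.13060); u = 437.9·(+0.23664)/1.13060 + 323.2 = 414.8554, v = 560.2·(-0.25349)/1.13060 + 248.8 = 123.1967
M1: Pc = R·M1+t = (+0.40728, -0.14962, +1.18087); u = 437.9·(+0.40728)/1.18087 + 323.2 = 474.2309, v = 560.2·(-0.14962)/1.18087 + 248.8 = 177.8234
M2: Pc = R·M2+t = (+0.52196, -0.31231, +1.12780); u = 437.9·(+0.52196)/1.12780 + 323.2 = 525.8648, v = 560.2·(-0.31231)/1.12780 + 248.8 = 93.6714
M3: Pc = R·M3+t = (+0.35132, -0.41618, +1.07753); u = 437.9·(+0.35132)/1.07753 + 323.2 = 465.9738, v = 560.2·(-0.41618)/1.07753 + 248.8 = 32.4277

c0=(414.86, 123.20) c1=(474.23, 177.82) c2=(525.86, 93.67) c3=(465.97, 32.43)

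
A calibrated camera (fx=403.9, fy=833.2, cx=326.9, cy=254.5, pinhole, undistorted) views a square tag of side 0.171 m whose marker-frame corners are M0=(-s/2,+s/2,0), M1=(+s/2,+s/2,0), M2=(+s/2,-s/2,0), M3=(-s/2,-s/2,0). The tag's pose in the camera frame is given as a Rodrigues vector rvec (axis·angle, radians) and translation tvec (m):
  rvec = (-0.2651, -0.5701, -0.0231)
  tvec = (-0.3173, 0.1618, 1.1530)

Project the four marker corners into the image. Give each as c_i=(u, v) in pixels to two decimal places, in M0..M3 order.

c0=(185.18, 438.52) c1=(245.60, 430.43) c2=(242.99, 311.64) c3=(184.57, 309.78)

Intrinsics K: fx=403.9, fy=833.2, cx=326.9, cy=254.5
Marker side s = 0.171 m; corners in marker frame (Z=0):
  M0 = (-0.0855, +0.0855, 0)
  M1 = (+0.0855, +0.0855, 0)
  M2 = (+0.0855, -0.0855, 0)
  M3 = (-0.0855, -0.0855, 0)
rvec = (-0.2651, -0.5701, -0.0231), |rvec| = θ = 0.62915 rad = 36.047°
Rodrigues: sinθ=0.58846, 1−cosθ=0.19147; R = I + sinθ·[k]× + (1−cosθ)·[k]×²:
    [+0.84253 +0.09471 -0.53027]
    [+0.05150 +0.96575 +0.25432]
    [+0.53619 -0.24158 +0.80879]
t = (-0.3173, 0.1618, 1.1530) m
M0: Pc = R·M0+t = (-0.38124, +0.23997, +1.08650); u = 403.9·(-0.38124)/1.08650 + 326.9 = 185.1771, v = 833.2·(+0.23997)/1.08650 + 254.5 = 438.5233
M1: Pc = R·M1+t = (-0.23717, +0.24877, +1.17819); u = 403.9·(-0.23717)/1.17819 + 326.9 = 245.5960, v = 833.2·(+0.24877)/1.17819 + 254.5 = 430.4303
M2: Pc = R·M2+t = (-0.25336, +0.08363, +1.21950); u = 403.9·(-0.25336)/1.21950 + 326.9 = 242.9861, v = 833.2·(+0.08363)/1.21950 + 254.5 = 311.6400
M3: Pc = R·M3+t = (-0.39743, +0.07483, +1.12781); u = 403.9·(-0.39743)/1.12781 + 326.9 = 184.5681, v = 833.2·(+0.07483)/1.12781 + 254.5 = 309.7792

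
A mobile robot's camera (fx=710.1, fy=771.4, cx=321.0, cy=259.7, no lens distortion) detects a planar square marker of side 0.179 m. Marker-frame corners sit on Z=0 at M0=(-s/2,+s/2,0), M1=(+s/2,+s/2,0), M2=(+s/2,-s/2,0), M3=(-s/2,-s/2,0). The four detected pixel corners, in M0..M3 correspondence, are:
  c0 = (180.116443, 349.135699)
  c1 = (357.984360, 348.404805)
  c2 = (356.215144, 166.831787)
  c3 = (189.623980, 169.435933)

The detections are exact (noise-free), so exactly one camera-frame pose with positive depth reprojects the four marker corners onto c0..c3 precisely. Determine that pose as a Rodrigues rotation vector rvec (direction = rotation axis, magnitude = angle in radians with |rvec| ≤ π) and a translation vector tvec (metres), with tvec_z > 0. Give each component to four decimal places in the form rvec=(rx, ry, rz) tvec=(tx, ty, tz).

Intrinsics K: fx=710.1, fy=771.4, cx=321.0, cy=259.7
Marker side s = 0.179 m; corners in marker frame (Z=0):
  M0 = (-0.0895, +0.0895, 0)
  M1 = (+0.0895, +0.0895, 0)
  M2 = (+0.0895, -0.0895, 0)
  M3 = (-0.0895, -0.0895, 0)
Detected image corners:
  c0 = (180.116443, 349.135699) px
  c1 = (357.984360, 348.404805) px
  c2 = (356.215144, 166.831787) px
  c3 = (189.623980, 169.435933) px
Planar DLT: solve 8×8 A·h = b for H (H[2,2]=1):
  H  [+944.52323 -121.28330 +270.57591]
  H  [-25.33701 +914.21974 +255.48870]
  H  [-0.06132 -0.36716 +1.00000]
B = K⁻¹H; ‖b₁‖=1.359287, ‖b₂‖=1.359287; λ = 2/(‖b₁‖+‖b₂‖) = 0.735680, sign → tz>0 ⇒ λ=+0.735680
r₁ = λ·B[:,0] = (+0.99894,-0.00898,-0.04511); r₂ = λ·B[:,1] = (-0.00355,+0.96282,-0.27011)
r₃ = r₁×r₂ = (+0.04586,+0.26999,+0.96177); SVD([r₁ r₂ r₃]) → R = UVᵀ:
  R  [+0.99894 -0.00355 +0.04586]
  R  [-0.00898 +0.96282 +0.26999]
  R  [-0.04511 -0.27011 +0.96177]
t = (-0.05224, -0.00402, +0.73568) m
tr R = 2.923535; θ = arccos((tr R − 1)/2) = 0.277412 rad = 15.895°
axis k = ((R−Rᵀ)₃₂, (R−Rᵀ)₁₃, (R−Rᵀ)₂₁) / (2 sinθ) = (-0.986060, +0.166096, -0.009909)
rvec = θ·k = (-0.273545, +0.046077, -0.002749)

rvec=(-0.2735, 0.0461, -0.0027) tvec=(-0.0522, -0.0040, 0.7357)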